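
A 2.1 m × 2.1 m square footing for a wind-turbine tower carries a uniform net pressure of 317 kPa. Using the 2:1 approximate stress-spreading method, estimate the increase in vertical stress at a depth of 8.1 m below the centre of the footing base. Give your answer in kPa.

By the 2:1 method the load spreads at 1 horizontal : 2 vertical, so at depth z the loaded area has grown by z in each plan dimension:
Δσ = qBL/((B+z)(L+z)) = 317×2.1×2.1/((2.1+8.1)(2.1+8.1)) = 13.437 kPa

Δσ_z ≈ 13.4 kPa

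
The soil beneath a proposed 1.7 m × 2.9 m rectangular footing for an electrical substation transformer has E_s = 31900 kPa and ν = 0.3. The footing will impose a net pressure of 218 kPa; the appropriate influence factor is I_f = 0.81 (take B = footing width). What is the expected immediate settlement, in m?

Immediate (elastic) settlement: S_e = q·B·(1−ν²)/E_s · I_f.
S_e = 218 × 1.7 × (1 − 0.3²) / 31900 × 0.81
    = 218 × 1.7 × 0.91 / 31900 × 0.81
    = 0.008563 m

S_e ≈ 0.00856 m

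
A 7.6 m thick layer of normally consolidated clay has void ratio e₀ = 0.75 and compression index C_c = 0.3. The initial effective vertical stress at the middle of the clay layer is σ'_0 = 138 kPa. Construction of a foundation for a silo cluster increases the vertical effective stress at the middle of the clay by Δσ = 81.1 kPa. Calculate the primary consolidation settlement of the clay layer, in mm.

S_c ≈ 262 mm

Final effective stress: σ'_f = σ'_0 + Δσ = 138 + 81.1 = 219.1 kPa.
Normally consolidated clay, so the full stress increment lies on the virgin compression line:
S_c = C_c·H/(1+e₀)·log₁₀(σ'_f/σ'_0) = 0.3×7.6/(1+0.75)×log₁₀(219.1/138)
    = 1.3029 × 0.20076 = 0.2616 m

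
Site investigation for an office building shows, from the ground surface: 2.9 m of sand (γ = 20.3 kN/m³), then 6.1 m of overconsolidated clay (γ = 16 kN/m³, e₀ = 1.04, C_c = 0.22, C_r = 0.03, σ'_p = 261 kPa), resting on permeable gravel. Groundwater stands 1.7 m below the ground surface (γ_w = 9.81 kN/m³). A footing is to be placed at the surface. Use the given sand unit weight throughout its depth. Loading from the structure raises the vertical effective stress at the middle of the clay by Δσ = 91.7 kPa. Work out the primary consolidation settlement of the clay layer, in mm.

Mid-depth of clay below the ground surface: z = 2.9 + 6.1/2 = 5.95 m.
Total vertical stress at mid-clay: σ_v = 20.3×2.9 + 16×3.05 = 107.67 kPa.
Pore pressure: u = 9.81×(5.95 − 1.7) = 41.693 kPa.
Initial effective stress: σ'_0 = σ_v − u = 107.67 − 41.693 = 65.977 kPa.
Final effective stress: σ'_f = 65.977 + 91.7 = 157.68 kPa.
σ'_f = 157.68 ≤ σ'_p = 261 kPa, so the clay remains overconsolidated and only the recompression index applies:
S_c = C_r·H/(1+e₀)·log₁₀(σ'_f/σ'_0) = 0.03×6.1/2.04×log₁₀(157.68/65.977)
    = 0.089706 × 0.37838 = 0.03394 m

S_c ≈ 33.9 mm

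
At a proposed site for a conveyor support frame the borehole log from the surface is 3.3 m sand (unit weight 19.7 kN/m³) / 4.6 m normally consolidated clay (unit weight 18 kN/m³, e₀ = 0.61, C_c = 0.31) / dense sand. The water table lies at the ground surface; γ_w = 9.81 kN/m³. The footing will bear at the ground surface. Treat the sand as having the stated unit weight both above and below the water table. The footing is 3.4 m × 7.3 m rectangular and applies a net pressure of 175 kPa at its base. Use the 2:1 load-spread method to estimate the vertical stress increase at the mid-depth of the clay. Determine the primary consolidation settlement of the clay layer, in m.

S_c ≈ 0.21 m

Mid-depth of clay below the ground surface: z = 3.3 + 4.6/2 = 5.6 m.
Total vertical stress at mid-clay: σ_v = 19.7×3.3 + 18×2.3 = 106.41 kPa.
Pore pressure: u = 9.81×(5.6 − 0) = 54.936 kPa.
Initial effective stress: σ'_0 = σ_v − u = 106.41 − 54.936 = 51.474 kPa.
Stress increase at mid-clay by the 2:1 spreading method:
Δσ = qBL/((B+z)(L+z)) = 175×3.4×7.3/((3.4+5.6)(7.3+5.6)) = 37.412 kPa
Final effective stress: σ'_f = σ'_0 + Δσ = 51.474 + 37.412 = 88.886 kPa.
Normally consolidated clay, so the full stress increment lies on the virgin compression line:
S_c = C_c·H/(1+e₀)·log₁₀(σ'_f/σ'_0) = 0.31×4.6/(1+0.61)×log₁₀(88.886/51.474)
    = 0.88571 × 0.23725 = 0.2101 m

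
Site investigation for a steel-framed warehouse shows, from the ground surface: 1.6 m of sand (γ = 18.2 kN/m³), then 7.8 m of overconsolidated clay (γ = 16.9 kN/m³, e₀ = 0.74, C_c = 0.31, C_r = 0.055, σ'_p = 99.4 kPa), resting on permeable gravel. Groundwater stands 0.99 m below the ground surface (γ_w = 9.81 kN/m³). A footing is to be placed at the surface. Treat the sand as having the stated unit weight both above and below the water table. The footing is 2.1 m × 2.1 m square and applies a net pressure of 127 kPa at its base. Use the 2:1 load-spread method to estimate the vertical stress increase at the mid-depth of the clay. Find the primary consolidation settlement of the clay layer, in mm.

Mid-depth of clay below the ground surface: z = 1.6 + 7.8/2 = 5.5 m.
Total vertical stress at mid-clay: σ_v = 18.2×1.6 + 16.9×3.9 = 95.03 kPa.
Pore pressure: u = 9.81×(5.5 − 0.99) = 44.243 kPa.
Initial effective stress: σ'_0 = σ_v − u = 95.03 − 44.243 = 50.787 kPa.
Stress increase at mid-clay by the 2:1 spreading method:
Δσ = qBL/((B+z)(L+z)) = 127×2.1×2.1/((2.1+5.5)(2.1+5.5)) = 9.6965 kPa
Final effective stress: σ'_f = 50.787 + 9.6965 = 60.483 kPa.
σ'_f = 60.483 ≤ σ'_p = 99.4 kPa, so the clay remains overconsolidated and only the recompression index applies:
S_c = C_r·H/(1+e₀)·log₁₀(σ'_f/σ'_0) = 0.055×7.8/1.74×log₁₀(60.483/50.787)
    = 0.24655 × 0.075881 = 0.01871 m

S_c ≈ 18.7 mm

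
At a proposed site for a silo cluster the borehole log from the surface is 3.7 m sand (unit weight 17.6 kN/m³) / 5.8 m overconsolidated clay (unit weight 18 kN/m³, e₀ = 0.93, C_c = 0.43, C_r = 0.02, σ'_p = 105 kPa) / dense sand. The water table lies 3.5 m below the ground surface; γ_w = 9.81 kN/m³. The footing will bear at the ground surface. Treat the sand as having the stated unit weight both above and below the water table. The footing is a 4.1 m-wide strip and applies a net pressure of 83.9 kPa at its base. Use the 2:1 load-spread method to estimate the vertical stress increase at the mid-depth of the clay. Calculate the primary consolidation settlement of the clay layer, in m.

Mid-depth of clay below the ground surface: z = 3.7 + 5.8/2 = 6.6 m.
Total vertical stress at mid-clay: σ_v = 17.6×3.7 + 18×2.9 = 117.32 kPa.
Pore pressure: u = 9.81×(6.6 − 3.5) = 30.411 kPa.
Initial effective stress: σ'_0 = σ_v − u = 117.32 − 30.411 = 86.909 kPa.
Stress increase at mid-clay by the 2:1 spreading method:
Δσ = qB/(B+z) = 83.9×4.1/(4.1+6.6) = 32.149 kPa
Final effective stress: σ'_f = 86.909 + 32.149 = 119.06 kPa.
σ'_f = 119.06 > σ'_p = 105 kPa, so the stress path crosses the preconsolidation pressure — recompression up to σ'_p, then virgin compression beyond:
S_c = H/(1+e₀)·[C_r·log₁₀(σ'_p/σ'_0) + C_c·log₁₀(σ'_f/σ'_p)]
    = 5.8/1.93 × [0.02×log₁₀(105/86.909) + 0.43×log₁₀(119.06/105)]
    = 3.0052 × [0.0016425 + 0.023468] = 0.07546 m

S_c ≈ 0.0755 m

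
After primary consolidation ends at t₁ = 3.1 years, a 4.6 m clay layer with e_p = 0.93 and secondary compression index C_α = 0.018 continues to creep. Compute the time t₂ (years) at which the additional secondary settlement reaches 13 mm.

t₂ ≈ 6.23 years

S_s = C_α·H/(1+e_p)·log₁₀(t₂/t₁) ⇒ log₁₀(t₂/t₁) = S_s·(1+e_p)/(C_α·H).
log₁₀(t₂/t₁) = 0.013 × (1+0.93) / (0.018×4.6) = 0.303
t₂ = t₁ × 10^0.303 = 3.1 × 2.009 = 6.228 years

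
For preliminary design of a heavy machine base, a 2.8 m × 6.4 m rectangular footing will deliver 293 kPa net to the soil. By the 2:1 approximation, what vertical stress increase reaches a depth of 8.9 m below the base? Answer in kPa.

By the 2:1 method the load spreads at 1 horizontal : 2 vertical, so at depth z the loaded area has grown by z in each plan dimension:
Δσ = qBL/((B+z)(L+z)) = 293×2.8×6.4/((2.8+8.9)(6.4+8.9)) = 29.331 kPa

Δσ_z ≈ 29.3 kPa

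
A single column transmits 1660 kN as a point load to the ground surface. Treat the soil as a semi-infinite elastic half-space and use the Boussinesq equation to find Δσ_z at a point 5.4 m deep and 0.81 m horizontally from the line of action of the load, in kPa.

Boussinesq vertical stress below a point load on an elastic half-space:
Δσ_z = 3P/(2πz²) · [1 + (r/z)²]^(−5/2)
r/z = 0.81/5.4 = 0.15; [1+(r/z)²]^(−5/2) = 0.94589.
Δσ_z = 3×1660/(2π×5.4²) × 0.94589 = 27.181 × 0.94589 = 25.71 kPa

Δσ_z ≈ 25.7 kPa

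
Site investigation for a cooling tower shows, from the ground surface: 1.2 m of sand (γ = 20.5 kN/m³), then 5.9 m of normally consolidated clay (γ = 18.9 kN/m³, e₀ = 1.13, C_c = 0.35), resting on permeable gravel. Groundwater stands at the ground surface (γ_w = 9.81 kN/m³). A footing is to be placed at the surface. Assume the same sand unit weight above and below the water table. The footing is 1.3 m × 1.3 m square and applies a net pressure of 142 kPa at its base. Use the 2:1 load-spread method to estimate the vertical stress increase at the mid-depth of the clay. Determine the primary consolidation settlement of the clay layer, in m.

S_c ≈ 0.0781 m

Mid-depth of clay below the ground surface: z = 1.2 + 5.9/2 = 4.15 m.
Total vertical stress at mid-clay: σ_v = 20.5×1.2 + 18.9×2.95 = 80.355 kPa.
Pore pressure: u = 9.81×(4.15 − 0) = 40.712 kPa.
Initial effective stress: σ'_0 = σ_v − u = 80.355 − 40.712 = 39.643 kPa.
Stress increase at mid-clay by the 2:1 spreading method:
Δσ = qBL/((B+z)(L+z)) = 142×1.3×1.3/((1.3+4.15)(1.3+4.15)) = 8.0795 kPa
Final effective stress: σ'_f = σ'_0 + Δσ = 39.643 + 8.0795 = 47.722 kPa.
Normally consolidated clay, so the full stress increment lies on the virgin compression line:
S_c = C_c·H/(1+e₀)·log₁₀(σ'_f/σ'_0) = 0.35×5.9/(1+1.13)×log₁₀(47.722/39.643)
    = 0.96948 × 0.080552 = 0.07809 m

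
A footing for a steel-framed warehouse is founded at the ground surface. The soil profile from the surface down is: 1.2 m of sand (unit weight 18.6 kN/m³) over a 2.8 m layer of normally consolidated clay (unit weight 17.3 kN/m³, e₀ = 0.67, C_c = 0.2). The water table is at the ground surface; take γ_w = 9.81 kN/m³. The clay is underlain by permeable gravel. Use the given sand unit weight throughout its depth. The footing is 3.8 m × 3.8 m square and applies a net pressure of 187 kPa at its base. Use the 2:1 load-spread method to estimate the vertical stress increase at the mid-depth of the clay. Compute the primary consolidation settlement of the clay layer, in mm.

S_c ≈ 207 mm

Mid-depth of clay below the ground surface: z = 1.2 + 2.8/2 = 2.6 m.
Total vertical stress at mid-clay: σ_v = 18.6×1.2 + 17.3×1.4 = 46.54 kPa.
Pore pressure: u = 9.81×(2.6 − 0) = 25.506 kPa.
Initial effective stress: σ'_0 = σ_v − u = 46.54 − 25.506 = 21.034 kPa.
Stress increase at mid-clay by the 2:1 spreading method:
Δσ = qBL/((B+z)(L+z)) = 187×3.8×3.8/((3.8+2.6)(3.8+2.6)) = 65.925 kPa
Final effective stress: σ'_f = σ'_0 + Δσ = 21.034 + 65.925 = 86.959 kPa.
Normally consolidated clay, so the full stress increment lies on the virgin compression line:
S_c = C_c·H/(1+e₀)·log₁₀(σ'_f/σ'_0) = 0.2×2.8/(1+0.67)×log₁₀(86.959/21.034)
    = 0.33533 × 0.61639 = 0.2067 m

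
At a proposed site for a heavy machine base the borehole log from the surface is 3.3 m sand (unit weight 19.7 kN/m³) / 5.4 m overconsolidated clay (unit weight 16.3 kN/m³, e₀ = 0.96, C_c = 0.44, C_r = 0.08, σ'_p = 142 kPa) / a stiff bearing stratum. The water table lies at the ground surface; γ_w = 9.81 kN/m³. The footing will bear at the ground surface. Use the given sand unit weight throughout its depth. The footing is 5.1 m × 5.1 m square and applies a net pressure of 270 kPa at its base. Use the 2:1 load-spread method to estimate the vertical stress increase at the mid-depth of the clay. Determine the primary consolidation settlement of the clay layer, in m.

S_c ≈ 0.0727 m

Mid-depth of clay below the ground surface: z = 3.3 + 5.4/2 = 6 m.
Total vertical stress at mid-clay: σ_v = 19.7×3.3 + 16.3×2.7 = 109.02 kPa.
Pore pressure: u = 9.81×(6 − 0) = 58.86 kPa.
Initial effective stress: σ'_0 = σ_v − u = 109.02 − 58.86 = 50.16 kPa.
Stress increase at mid-clay by the 2:1 spreading method:
Δσ = qBL/((B+z)(L+z)) = 270×5.1×5.1/((5.1+6)(5.1+6)) = 56.998 kPa
Final effective stress: σ'_f = 50.16 + 56.998 = 107.16 kPa.
σ'_f = 107.16 ≤ σ'_p = 142 kPa, so the clay remains overconsolidated and only the recompression index applies:
S_c = C_r·H/(1+e₀)·log₁₀(σ'_f/σ'_0) = 0.08×5.4/1.96×log₁₀(107.16/50.16)
    = 0.22041 × 0.32968 = 0.07266 m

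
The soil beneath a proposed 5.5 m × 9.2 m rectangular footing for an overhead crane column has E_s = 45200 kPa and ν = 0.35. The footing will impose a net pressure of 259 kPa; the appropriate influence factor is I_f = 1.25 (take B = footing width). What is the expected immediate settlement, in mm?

Immediate (elastic) settlement: S_e = q·B·(1−ν²)/E_s · I_f.
S_e = 259 × 5.5 × (1 − 0.35²) / 45200 × 1.25
    = 259 × 5.5 × 0.8775 / 45200 × 1.25
    = 0.03457 m = 34.57 mm

S_e ≈ 34.6 mm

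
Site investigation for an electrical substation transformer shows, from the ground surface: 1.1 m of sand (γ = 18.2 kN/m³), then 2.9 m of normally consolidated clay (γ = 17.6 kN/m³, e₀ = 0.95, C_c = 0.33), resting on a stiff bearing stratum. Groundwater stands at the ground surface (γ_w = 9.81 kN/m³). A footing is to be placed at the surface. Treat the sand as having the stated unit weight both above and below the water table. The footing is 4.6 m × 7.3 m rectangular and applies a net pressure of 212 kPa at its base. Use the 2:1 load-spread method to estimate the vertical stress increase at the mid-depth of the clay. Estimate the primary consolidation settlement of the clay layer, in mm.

Mid-depth of clay below the ground surface: z = 1.1 + 2.9/2 = 2.55 m.
Total vertical stress at mid-clay: σ_v = 18.2×1.1 + 17.6×1.45 = 45.54 kPa.
Pore pressure: u = 9.81×(2.55 − 0) = 25.015 kPa.
Initial effective stress: σ'_0 = σ_v − u = 45.54 − 25.015 = 20.525 kPa.
Stress increase at mid-clay by the 2:1 spreading method:
Δσ = qBL/((B+z)(L+z)) = 212×4.6×7.3/((4.6+2.55)(7.3+2.55)) = 101.08 kPa
Final effective stress: σ'_f = σ'_0 + Δσ = 20.525 + 101.08 = 121.6 kPa.
Normally consolidated clay, so the full stress increment lies on the virgin compression line:
S_c = C_c·H/(1+e₀)·log₁₀(σ'_f/σ'_0) = 0.33×2.9/(1+0.95)×log₁₀(121.6/20.525)
    = 0.49077 × 0.77265 = 0.3792 m

S_c ≈ 379 mm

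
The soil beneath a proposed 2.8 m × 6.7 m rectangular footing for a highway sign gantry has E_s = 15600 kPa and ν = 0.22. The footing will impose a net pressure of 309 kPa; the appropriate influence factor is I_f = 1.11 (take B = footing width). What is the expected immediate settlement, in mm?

Immediate (elastic) settlement: S_e = q·B·(1−ν²)/E_s · I_f.
S_e = 309 × 2.8 × (1 − 0.22²) / 15600 × 1.11
    = 309 × 2.8 × 0.9516 / 15600 × 1.11
    = 0.05858 m = 58.58 mm

S_e ≈ 58.6 mm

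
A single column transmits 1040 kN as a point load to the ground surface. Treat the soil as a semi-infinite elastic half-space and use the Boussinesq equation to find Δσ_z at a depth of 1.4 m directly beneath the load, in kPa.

Boussinesq vertical stress below a point load on an elastic half-space:
Δσ_z = 3P/(2πz²) · [1 + (r/z)²]^(−5/2)
r/z = 0/1.4 = 0; [1+(r/z)²]^(−5/2) = 1.
Δσ_z = 3×1040/(2π×1.4²) × 1 = 253.35 × 1 = 253.3 kPa

Δσ_z ≈ 253 kPa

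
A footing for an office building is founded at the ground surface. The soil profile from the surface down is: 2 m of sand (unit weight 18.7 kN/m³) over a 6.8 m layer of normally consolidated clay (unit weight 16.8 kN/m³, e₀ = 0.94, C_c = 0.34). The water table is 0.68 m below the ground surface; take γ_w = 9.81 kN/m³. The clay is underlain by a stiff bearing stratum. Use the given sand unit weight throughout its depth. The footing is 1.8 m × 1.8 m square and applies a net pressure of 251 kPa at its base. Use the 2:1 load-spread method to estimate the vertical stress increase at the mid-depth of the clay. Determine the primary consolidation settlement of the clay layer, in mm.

S_c ≈ 146 mm

Mid-depth of clay below the ground surface: z = 2 + 6.8/2 = 5.4 m.
Total vertical stress at mid-clay: σ_v = 18.7×2 + 16.8×3.4 = 94.52 kPa.
Pore pressure: u = 9.81×(5.4 − 0.68) = 46.303 kPa.
Initial effective stress: σ'_0 = σ_v − u = 94.52 − 46.303 = 48.217 kPa.
Stress increase at mid-clay by the 2:1 spreading method:
Δσ = qBL/((B+z)(L+z)) = 251×1.8×1.8/((1.8+5.4)(1.8+5.4)) = 15.688 kPa
Final effective stress: σ'_f = σ'_0 + Δσ = 48.217 + 15.688 = 63.905 kPa.
Normally consolidated clay, so the full stress increment lies on the virgin compression line:
S_c = C_c·H/(1+e₀)·log₁₀(σ'_f/σ'_0) = 0.34×6.8/(1+0.94)×log₁₀(63.905/48.217)
    = 1.1918 × 0.12233 = 0.1458 m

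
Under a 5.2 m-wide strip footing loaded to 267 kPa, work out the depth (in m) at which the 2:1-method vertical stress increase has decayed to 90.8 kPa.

2:1 spreading — at depth z the loaded area has grown by z in each plan dimension:
qB/(B+z) = Δσ_z ⇒ z = qB/Δσ_z − B = 267×5.2/90.8 − 5.2 = 10.09 m

z ≈ 10.1 m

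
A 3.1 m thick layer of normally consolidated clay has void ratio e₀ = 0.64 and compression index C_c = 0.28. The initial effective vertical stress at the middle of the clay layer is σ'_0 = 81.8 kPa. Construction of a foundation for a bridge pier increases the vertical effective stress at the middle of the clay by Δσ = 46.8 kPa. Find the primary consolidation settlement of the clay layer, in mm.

S_c ≈ 104 mm

Final effective stress: σ'_f = σ'_0 + Δσ = 81.8 + 46.8 = 128.6 kPa.
Normally consolidated clay, so the full stress increment lies on the virgin compression line:
S_c = C_c·H/(1+e₀)·log₁₀(σ'_f/σ'_0) = 0.28×3.1/(1+0.64)×log₁₀(128.6/81.8)
    = 0.52927 × 0.19649 = 0.104 m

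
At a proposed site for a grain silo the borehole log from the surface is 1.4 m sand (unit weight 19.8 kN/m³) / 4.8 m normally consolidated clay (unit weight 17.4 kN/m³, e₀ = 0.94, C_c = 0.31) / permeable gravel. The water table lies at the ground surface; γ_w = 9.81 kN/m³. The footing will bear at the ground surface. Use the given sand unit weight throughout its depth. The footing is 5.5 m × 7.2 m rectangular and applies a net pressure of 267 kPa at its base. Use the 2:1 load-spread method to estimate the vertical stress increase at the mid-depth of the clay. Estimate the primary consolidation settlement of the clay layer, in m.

Mid-depth of clay below the ground surface: z = 1.4 + 4.8/2 = 3.8 m.
Total vertical stress at mid-clay: σ_v = 19.8×1.4 + 17.4×2.4 = 69.48 kPa.
Pore pressure: u = 9.81×(3.8 − 0) = 37.278 kPa.
Initial effective stress: σ'_0 = σ_v − u = 69.48 − 37.278 = 32.202 kPa.
Stress increase at mid-clay by the 2:1 spreading method:
Δσ = qBL/((B+z)(L+z)) = 267×5.5×7.2/((5.5+3.8)(7.2+3.8)) = 103.35 kPa
Final effective stress: σ'_f = σ'_0 + Δσ = 32.202 + 103.35 = 135.55 kPa.
Normally consolidated clay, so the full stress increment lies on the virgin compression line:
S_c = C_c·H/(1+e₀)·log₁₀(σ'_f/σ'_0) = 0.31×4.8/(1+0.94)×log₁₀(135.55/32.202)
    = 0.76701 × 0.62422 = 0.4788 m

S_c ≈ 0.479 m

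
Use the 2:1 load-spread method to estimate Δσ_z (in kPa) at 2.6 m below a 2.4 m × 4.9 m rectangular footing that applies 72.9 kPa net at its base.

By the 2:1 method the load spreads at 1 horizontal : 2 vertical, so at depth z the loaded area has grown by z in each plan dimension:
Δσ = qBL/((B+z)(L+z)) = 72.9×2.4×4.9/((2.4+2.6)(4.9+2.6)) = 22.861 kPa

Δσ_z ≈ 22.9 kPa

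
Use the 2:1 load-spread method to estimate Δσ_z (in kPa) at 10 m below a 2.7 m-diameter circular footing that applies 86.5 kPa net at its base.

Δσ_z ≈ 3.91 kPa

By the 2:1 method the load spreads at 1 horizontal : 2 vertical, so at depth z the loaded area has grown by z in each plan dimension:
Δσ ≈ qD²/(D+z)² = 86.5×2.7²/(2.7+10)² = 3.9096 kPa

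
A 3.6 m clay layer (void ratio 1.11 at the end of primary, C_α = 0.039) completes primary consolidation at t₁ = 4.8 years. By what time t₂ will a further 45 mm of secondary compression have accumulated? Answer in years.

S_s = C_α·H/(1+e_p)·log₁₀(t₂/t₁) ⇒ log₁₀(t₂/t₁) = S_s·(1+e_p)/(C_α·H).
log₁₀(t₂/t₁) = 0.045 × (1+1.11) / (0.039×3.6) = 0.6763
t₂ = t₁ × 10^0.6763 = 4.8 × 4.746 = 22.78 years

t₂ ≈ 22.8 years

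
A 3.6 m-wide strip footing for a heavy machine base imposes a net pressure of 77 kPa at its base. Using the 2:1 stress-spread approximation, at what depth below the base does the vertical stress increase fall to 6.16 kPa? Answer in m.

z ≈ 41.4 m

2:1 spreading — at depth z the loaded area has grown by z in each plan dimension:
qB/(B+z) = Δσ_z ⇒ z = qB/Δσ_z − B = 77×3.6/6.16 − 3.6 = 41.4 m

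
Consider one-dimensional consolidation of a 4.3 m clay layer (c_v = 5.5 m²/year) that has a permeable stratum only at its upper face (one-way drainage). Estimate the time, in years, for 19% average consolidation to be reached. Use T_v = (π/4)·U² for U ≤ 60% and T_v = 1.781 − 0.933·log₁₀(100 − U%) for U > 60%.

t ≈ 0.0953 years

Drainage path length: H_d = H = 4.3 m (single drainage).
U ≤ 60%: T_v = (π/4)·U² = (π/4)×0.19² = 0.028353.
t = T_v·H_d²/c_v = 0.028353×4.3²/5.5 = 0.09532 years.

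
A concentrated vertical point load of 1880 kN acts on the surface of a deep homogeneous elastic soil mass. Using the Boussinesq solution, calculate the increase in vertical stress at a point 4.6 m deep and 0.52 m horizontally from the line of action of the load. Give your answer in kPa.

Δσ_z ≈ 41.1 kPa

Boussinesq vertical stress below a point load on an elastic half-space:
Δσ_z = 3P/(2πz²) · [1 + (r/z)²]^(−5/2)
r/z = 0.52/4.6 = 0.11304; [1+(r/z)²]^(−5/2) = 0.96875.
Δσ_z = 3×1880/(2π×4.6²) × 0.96875 = 42.421 × 0.96875 = 41.1 kPa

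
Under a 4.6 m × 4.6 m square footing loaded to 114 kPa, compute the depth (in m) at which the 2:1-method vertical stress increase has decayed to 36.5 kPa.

z ≈ 3.53 m

2:1 spreading — at depth z the loaded area has grown by z in each plan dimension:
qB²/(B+z)² = Δσ_z ⇒ z = B(√(q/Δσ_z) − 1) = 4.6×(√(114/36.5) − 1) = 3.529 m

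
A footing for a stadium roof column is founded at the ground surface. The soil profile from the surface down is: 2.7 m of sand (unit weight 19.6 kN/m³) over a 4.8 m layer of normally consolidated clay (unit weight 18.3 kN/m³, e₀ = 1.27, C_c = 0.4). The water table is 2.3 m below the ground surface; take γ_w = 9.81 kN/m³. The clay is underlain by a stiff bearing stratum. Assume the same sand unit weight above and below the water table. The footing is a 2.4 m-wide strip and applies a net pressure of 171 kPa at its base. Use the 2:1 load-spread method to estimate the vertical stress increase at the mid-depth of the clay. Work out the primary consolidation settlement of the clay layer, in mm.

Mid-depth of clay below the ground surface: z = 2.7 + 4.8/2 = 5.1 m.
Total vertical stress at mid-clay: σ_v = 19.6×2.7 + 18.3×2.4 = 96.84 kPa.
Pore pressure: u = 9.81×(5.1 − 2.3) = 27.468 kPa.
Initial effective stress: σ'_0 = σ_v − u = 96.84 − 27.468 = 69.372 kPa.
Stress increase at mid-clay by the 2:1 spreading method:
Δσ = qB/(B+z) = 171×2.4/(2.4+5.1) = 54.72 kPa
Final effective stress: σ'_f = σ'_0 + Δσ = 69.372 + 54.72 = 124.09 kPa.
Normally consolidated clay, so the full stress increment lies on the virgin compression line:
S_c = C_c·H/(1+e₀)·log₁₀(σ'_f/σ'_0) = 0.4×4.8/(1+1.27)×log₁₀(124.09/69.372)
    = 0.84581 × 0.25255 = 0.2136 m

S_c ≈ 214 mm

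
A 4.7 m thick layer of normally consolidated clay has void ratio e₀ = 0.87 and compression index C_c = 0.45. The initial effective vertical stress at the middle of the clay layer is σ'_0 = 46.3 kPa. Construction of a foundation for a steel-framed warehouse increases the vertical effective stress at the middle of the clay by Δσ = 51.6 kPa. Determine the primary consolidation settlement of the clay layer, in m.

S_c ≈ 0.368 m

Final effective stress: σ'_f = σ'_0 + Δσ = 46.3 + 51.6 = 97.9 kPa.
Normally consolidated clay, so the full stress increment lies on the virgin compression line:
S_c = C_c·H/(1+e₀)·log₁₀(σ'_f/σ'_0) = 0.45×4.7/(1+0.87)×log₁₀(97.9/46.3)
    = 1.131 × 0.3252 = 0.3678 m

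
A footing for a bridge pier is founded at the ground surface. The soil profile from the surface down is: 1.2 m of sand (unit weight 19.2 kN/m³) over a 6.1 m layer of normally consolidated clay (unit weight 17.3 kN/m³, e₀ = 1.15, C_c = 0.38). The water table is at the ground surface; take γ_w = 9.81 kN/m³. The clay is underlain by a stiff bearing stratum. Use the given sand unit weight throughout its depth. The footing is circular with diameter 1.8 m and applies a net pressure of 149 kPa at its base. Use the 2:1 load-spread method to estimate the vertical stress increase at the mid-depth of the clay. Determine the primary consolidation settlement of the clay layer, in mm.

Mid-depth of clay below the ground surface: z = 1.2 + 6.1/2 = 4.25 m.
Total vertical stress at mid-clay: σ_v = 19.2×1.2 + 17.3×3.05 = 75.805 kPa.
Pore pressure: u = 9.81×(4.25 − 0) = 41.693 kPa.
Initial effective stress: σ'_0 = σ_v − u = 75.805 − 41.693 = 34.112 kPa.
Stress increase at mid-clay by the 2:1 spreading method:
Δσ ≈ qD²/(D+z)² = 149×1.8²/(1.8+4.25)² = 13.189 kPa
Final effective stress: σ'_f = σ'_0 + Δσ = 34.112 + 13.189 = 47.301 kPa.
Normally consolidated clay, so the full stress increment lies on the virgin compression line:
S_c = C_c·H/(1+e₀)·log₁₀(σ'_f/σ'_0) = 0.38×6.1/(1+1.15)×log₁₀(47.301/34.112)
    = 1.0781 × 0.14196 = 0.153 m

S_c ≈ 153 mm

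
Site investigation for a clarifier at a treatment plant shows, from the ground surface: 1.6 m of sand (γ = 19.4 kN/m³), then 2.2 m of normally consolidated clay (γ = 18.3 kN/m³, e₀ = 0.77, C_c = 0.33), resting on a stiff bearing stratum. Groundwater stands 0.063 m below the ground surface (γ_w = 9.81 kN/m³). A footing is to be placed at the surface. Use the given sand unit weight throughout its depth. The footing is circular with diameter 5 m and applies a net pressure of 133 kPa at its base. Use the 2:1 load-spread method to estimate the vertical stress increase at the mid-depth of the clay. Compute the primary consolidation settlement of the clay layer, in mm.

S_c ≈ 208 mm

Mid-depth of clay below the ground surface: z = 1.6 + 2.2/2 = 2.7 m.
Total vertical stress at mid-clay: σ_v = 19.4×1.6 + 18.3×1.1 = 51.17 kPa.
Pore pressure: u = 9.81×(2.7 − 0.063) = 25.869 kPa.
Initial effective stress: σ'_0 = σ_v − u = 51.17 − 25.869 = 25.301 kPa.
Stress increase at mid-clay by the 2:1 spreading method:
Δσ ≈ qD²/(D+z)² = 133×5²/(5+2.7)² = 56.08 kPa
Final effective stress: σ'_f = σ'_0 + Δσ = 25.301 + 56.08 = 81.381 kPa.
Normally consolidated clay, so the full stress increment lies on the virgin compression line:
S_c = C_c·H/(1+e₀)·log₁₀(σ'_f/σ'_0) = 0.33×2.2/(1+0.77)×log₁₀(81.381/25.301)
    = 0.41017 × 0.50739 = 0.2081 m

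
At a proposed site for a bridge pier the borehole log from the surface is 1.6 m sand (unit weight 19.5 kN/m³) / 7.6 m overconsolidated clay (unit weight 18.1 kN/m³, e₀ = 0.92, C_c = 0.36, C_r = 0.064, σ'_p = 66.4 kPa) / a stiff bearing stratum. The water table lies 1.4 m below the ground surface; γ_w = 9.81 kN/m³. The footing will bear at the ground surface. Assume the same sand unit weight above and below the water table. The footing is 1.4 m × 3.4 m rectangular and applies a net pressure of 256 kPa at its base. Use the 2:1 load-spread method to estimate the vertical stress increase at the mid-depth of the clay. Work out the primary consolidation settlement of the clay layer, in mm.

Mid-depth of clay below the ground surface: z = 1.6 + 7.6/2 = 5.4 m.
Total vertical stress at mid-clay: σ_v = 19.5×1.6 + 18.1×3.8 = 99.98 kPa.
Pore pressure: u = 9.81×(5.4 − 1.4) = 39.24 kPa.
Initial effective stress: σ'_0 = σ_v − u = 99.98 − 39.24 = 60.74 kPa.
Stress increase at mid-clay by the 2:1 spreading method:
Δσ = qBL/((B+z)(L+z)) = 256×1.4×3.4/((1.4+5.4)(3.4+5.4)) = 20.364 kPa
Final effective stress: σ'_f = 60.74 + 20.364 = 81.104 kPa.
σ'_f = 81.104 > σ'_p = 66.4 kPa, so the stress path crosses the preconsolidation pressure — recompression up to σ'_p, then virgin compression beyond:
S_c = H/(1+e₀)·[C_r·log₁₀(σ'_p/σ'_0) + C_c·log₁₀(σ'_f/σ'_p)]
    = 7.6/1.92 × [0.064×log₁₀(66.4/60.74) + 0.36×log₁₀(81.104/66.4)]
    = 3.9583 × [0.0024764 + 0.031275] = 0.1336 m

S_c ≈ 134 mm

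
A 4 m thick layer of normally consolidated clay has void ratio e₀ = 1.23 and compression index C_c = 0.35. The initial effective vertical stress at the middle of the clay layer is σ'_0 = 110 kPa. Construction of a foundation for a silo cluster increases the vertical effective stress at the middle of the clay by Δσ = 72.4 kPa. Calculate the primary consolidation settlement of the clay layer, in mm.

S_c ≈ 138 mm

Final effective stress: σ'_f = σ'_0 + Δσ = 110 + 72.4 = 182.4 kPa.
Normally consolidated clay, so the full stress increment lies on the virgin compression line:
S_c = C_c·H/(1+e₀)·log₁₀(σ'_f/σ'_0) = 0.35×4/(1+1.23)×log₁₀(182.4/110)
    = 0.6278 × 0.21963 = 0.1379 m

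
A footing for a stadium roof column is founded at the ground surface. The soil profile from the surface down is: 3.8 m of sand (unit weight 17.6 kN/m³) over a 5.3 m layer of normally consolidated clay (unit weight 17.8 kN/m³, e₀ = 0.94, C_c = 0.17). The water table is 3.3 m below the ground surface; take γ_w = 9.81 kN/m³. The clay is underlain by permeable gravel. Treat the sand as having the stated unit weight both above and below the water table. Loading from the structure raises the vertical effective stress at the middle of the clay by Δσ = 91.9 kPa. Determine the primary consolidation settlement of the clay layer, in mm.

S_c ≈ 150 mm

Mid-depth of clay below the ground surface: z = 3.8 + 5.3/2 = 6.45 m.
Total vertical stress at mid-clay: σ_v = 17.6×3.8 + 17.8×2.65 = 114.05 kPa.
Pore pressure: u = 9.81×(6.45 − 3.3) = 30.902 kPa.
Initial effective stress: σ'_0 = σ_v − u = 114.05 − 30.902 = 83.148 kPa.
Final effective stress: σ'_f = σ'_0 + Δσ = 83.148 + 91.9 = 175.05 kPa.
Normally consolidated clay, so the full stress increment lies on the virgin compression line:
S_c = C_c·H/(1+e₀)·log₁₀(σ'_f/σ'_0) = 0.17×5.3/(1+0.94)×log₁₀(175.05/83.148)
    = 0.46443 × 0.32331 = 0.1502 m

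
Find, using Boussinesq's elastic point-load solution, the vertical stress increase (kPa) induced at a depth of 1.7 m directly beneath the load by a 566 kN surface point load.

Boussinesq vertical stress below a point load on an elastic half-space:
Δσ_z = 3P/(2πz²) · [1 + (r/z)²]^(−5/2)
r/z = 0/1.7 = 0; [1+(r/z)²]^(−5/2) = 1.
Δσ_z = 3×566/(2π×1.7²) × 1 = 93.51 × 1 = 93.51 kPa

Δσ_z ≈ 93.5 kPa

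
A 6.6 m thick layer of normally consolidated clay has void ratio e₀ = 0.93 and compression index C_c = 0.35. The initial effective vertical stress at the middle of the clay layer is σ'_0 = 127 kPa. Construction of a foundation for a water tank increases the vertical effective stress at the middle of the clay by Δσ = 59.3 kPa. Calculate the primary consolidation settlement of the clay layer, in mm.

S_c ≈ 199 mm

Final effective stress: σ'_f = σ'_0 + Δσ = 127 + 59.3 = 186.3 kPa.
Normally consolidated clay, so the full stress increment lies on the virgin compression line:
S_c = C_c·H/(1+e₀)·log₁₀(σ'_f/σ'_0) = 0.35×6.6/(1+0.93)×log₁₀(186.3/127)
    = 1.1969 × 0.16641 = 0.1992 m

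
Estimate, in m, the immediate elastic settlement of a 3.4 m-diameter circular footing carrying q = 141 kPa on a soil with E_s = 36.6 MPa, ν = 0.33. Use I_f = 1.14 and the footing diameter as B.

Immediate (elastic) settlement: S_e = q·B·(1−ν²)/E_s · I_f.
E_s = 36.6 MPa = 36600 kPa.
S_e = 141 × 3.4 × (1 − 0.33²) / 36600 × 1.14
    = 141 × 3.4 × 0.8911 / 36600 × 1.14
    = 0.01331 m

S_e ≈ 0.0133 m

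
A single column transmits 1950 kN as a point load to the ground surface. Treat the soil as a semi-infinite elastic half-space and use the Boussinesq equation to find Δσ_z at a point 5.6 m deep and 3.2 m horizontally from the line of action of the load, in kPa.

Boussinesq vertical stress below a point load on an elastic half-space:
Δσ_z = 3P/(2πz²) · [1 + (r/z)²]^(−5/2)
r/z = 3.2/5.6 = 0.57143; [1+(r/z)²]^(−5/2) = 0.49341.
Δσ_z = 3×1950/(2π×5.6²) × 0.49341 = 29.689 × 0.49341 = 14.65 kPa

Δσ_z ≈ 14.6 kPa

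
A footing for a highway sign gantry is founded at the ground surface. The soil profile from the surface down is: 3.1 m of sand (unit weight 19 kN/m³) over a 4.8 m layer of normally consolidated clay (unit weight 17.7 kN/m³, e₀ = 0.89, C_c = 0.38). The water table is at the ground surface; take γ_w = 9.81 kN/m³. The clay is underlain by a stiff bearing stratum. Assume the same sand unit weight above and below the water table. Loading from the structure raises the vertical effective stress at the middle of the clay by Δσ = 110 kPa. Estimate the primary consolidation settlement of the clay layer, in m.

S_c ≈ 0.503 m

Mid-depth of clay below the ground surface: z = 3.1 + 4.8/2 = 5.5 m.
Total vertical stress at mid-clay: σ_v = 19×3.1 + 17.7×2.4 = 101.38 kPa.
Pore pressure: u = 9.81×(5.5 − 0) = 53.955 kPa.
Initial effective stress: σ'_0 = σ_v − u = 101.38 − 53.955 = 47.425 kPa.
Final effective stress: σ'_f = σ'_0 + Δσ = 47.425 + 110 = 157.43 kPa.
Normally consolidated clay, so the full stress increment lies on the virgin compression line:
S_c = C_c·H/(1+e₀)·log₁₀(σ'_f/σ'_0) = 0.38×4.8/(1+0.89)×log₁₀(157.43/47.425)
    = 0.96508 × 0.52108 = 0.5029 m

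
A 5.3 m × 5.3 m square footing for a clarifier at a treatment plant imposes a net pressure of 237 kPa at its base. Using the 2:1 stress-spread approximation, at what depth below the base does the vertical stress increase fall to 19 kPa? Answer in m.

2:1 spreading — at depth z the loaded area has grown by z in each plan dimension:
qB²/(B+z)² = Δσ_z ⇒ z = B(√(q/Δσ_z) − 1) = 5.3×(√(237/19) − 1) = 13.42 m

z ≈ 13.4 m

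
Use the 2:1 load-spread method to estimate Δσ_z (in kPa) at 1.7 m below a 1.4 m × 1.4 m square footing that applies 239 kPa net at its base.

By the 2:1 method the load spreads at 1 horizontal : 2 vertical, so at depth z the loaded area has grown by z in each plan dimension:
Δσ = qBL/((B+z)(L+z)) = 239×1.4×1.4/((1.4+1.7)(1.4+1.7)) = 48.745 kPa

Δσ_z ≈ 48.7 kPa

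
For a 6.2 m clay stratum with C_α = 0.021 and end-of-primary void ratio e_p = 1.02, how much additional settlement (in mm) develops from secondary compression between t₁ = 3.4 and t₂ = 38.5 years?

S_s ≈ 67.9 mm

Secondary compression: S_s = C_α·H/(1+e_p)·log₁₀(t₂/t₁)
S_s = 0.021×6.2/(1+1.02)×log₁₀(38.5/3.4)
    = 0.06446 × 1.054 = 0.06793 m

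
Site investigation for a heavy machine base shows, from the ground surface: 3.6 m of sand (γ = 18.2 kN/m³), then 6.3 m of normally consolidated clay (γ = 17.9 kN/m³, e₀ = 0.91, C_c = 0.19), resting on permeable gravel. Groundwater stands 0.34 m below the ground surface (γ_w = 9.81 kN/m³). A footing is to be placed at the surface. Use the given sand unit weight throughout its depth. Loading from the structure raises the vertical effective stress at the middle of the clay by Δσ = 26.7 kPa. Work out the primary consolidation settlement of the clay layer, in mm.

S_c ≈ 102 mm

Mid-depth of clay below the ground surface: z = 3.6 + 6.3/2 = 6.75 m.
Total vertical stress at mid-clay: σ_v = 18.2×3.6 + 17.9×3.15 = 121.9 kPa.
Pore pressure: u = 9.81×(6.75 − 0.34) = 62.882 kPa.
Initial effective stress: σ'_0 = σ_v − u = 121.9 − 62.882 = 59.018 kPa.
Final effective stress: σ'_f = σ'_0 + Δσ = 59.018 + 26.7 = 85.718 kPa.
Normally consolidated clay, so the full stress increment lies on the virgin compression line:
S_c = C_c·H/(1+e₀)·log₁₀(σ'_f/σ'_0) = 0.19×6.3/(1+0.91)×log₁₀(85.718/59.018)
    = 0.6267 × 0.16209 = 0.1016 m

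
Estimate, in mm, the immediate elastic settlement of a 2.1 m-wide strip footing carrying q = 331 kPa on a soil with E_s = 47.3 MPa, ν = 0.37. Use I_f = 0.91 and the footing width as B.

S_e ≈ 11.5 mm

Immediate (elastic) settlement: S_e = q·B·(1−ν²)/E_s · I_f.
E_s = 47.3 MPa = 47300 kPa.
S_e = 331 × 2.1 × (1 − 0.37²) / 47300 × 0.91
    = 331 × 2.1 × 0.8631 / 47300 × 0.91
    = 0.01154 m = 11.54 mm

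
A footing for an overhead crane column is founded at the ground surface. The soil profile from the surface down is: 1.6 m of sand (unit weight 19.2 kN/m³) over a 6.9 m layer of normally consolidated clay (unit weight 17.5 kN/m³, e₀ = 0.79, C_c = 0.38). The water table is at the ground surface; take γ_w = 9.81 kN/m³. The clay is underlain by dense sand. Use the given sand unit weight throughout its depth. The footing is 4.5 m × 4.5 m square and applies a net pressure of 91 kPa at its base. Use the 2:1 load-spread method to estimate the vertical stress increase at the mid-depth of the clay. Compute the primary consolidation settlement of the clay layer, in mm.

Mid-depth of clay below the ground surface: z = 1.6 + 6.9/2 = 5.05 m.
Total vertical stress at mid-clay: σ_v = 19.2×1.6 + 17.5×3.45 = 91.095 kPa.
Pore pressure: u = 9.81×(5.05 − 0) = 49.541 kPa.
Initial effective stress: σ'_0 = σ_v − u = 91.095 − 49.541 = 41.554 kPa.
Stress increase at mid-clay by the 2:1 spreading method:
Δσ = qBL/((B+z)(L+z)) = 91×4.5×4.5/((4.5+5.05)(4.5+5.05)) = 20.205 kPa
Final effective stress: σ'_f = σ'_0 + Δσ = 41.554 + 20.205 = 61.759 kPa.
Normally consolidated clay, so the full stress increment lies on the virgin compression line:
S_c = C_c·H/(1+e₀)·log₁₀(σ'_f/σ'_0) = 0.38×6.9/(1+0.79)×log₁₀(61.759/41.554)
    = 1.4648 × 0.17209 = 0.2521 m

S_c ≈ 252 mm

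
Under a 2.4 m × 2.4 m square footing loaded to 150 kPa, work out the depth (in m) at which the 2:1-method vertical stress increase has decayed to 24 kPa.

2:1 spreading — at depth z the loaded area has grown by z in each plan dimension:
qB²/(B+z)² = Δσ_z ⇒ z = B(√(q/Δσ_z) − 1) = 2.4×(√(150/24) − 1) = 3.6 m

z ≈ 3.6 m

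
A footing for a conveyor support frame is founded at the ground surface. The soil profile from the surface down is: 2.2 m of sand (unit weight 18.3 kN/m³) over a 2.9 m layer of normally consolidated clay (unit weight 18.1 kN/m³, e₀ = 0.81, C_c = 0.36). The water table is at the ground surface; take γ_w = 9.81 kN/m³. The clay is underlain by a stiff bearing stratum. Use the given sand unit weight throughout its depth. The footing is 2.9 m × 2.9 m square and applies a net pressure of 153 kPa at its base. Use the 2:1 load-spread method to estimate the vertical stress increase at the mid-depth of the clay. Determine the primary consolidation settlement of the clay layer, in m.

S_c ≈ 0.171 m

Mid-depth of clay below the ground surface: z = 2.2 + 2.9/2 = 3.65 m.
Total vertical stress at mid-clay: σ_v = 18.3×2.2 + 18.1×1.45 = 66.505 kPa.
Pore pressure: u = 9.81×(3.65 − 0) = 35.806 kPa.
Initial effective stress: σ'_0 = σ_v − u = 66.505 − 35.806 = 30.699 kPa.
Stress increase at mid-clay by the 2:1 spreading method:
Δσ = qBL/((B+z)(L+z)) = 153×2.9×2.9/((2.9+3.65)(2.9+3.65)) = 29.992 kPa
Final effective stress: σ'_f = σ'_0 + Δσ = 30.699 + 29.992 = 60.691 kPa.
Normally consolidated clay, so the full stress increment lies on the virgin compression line:
S_c = C_c·H/(1+e₀)·log₁₀(σ'_f/σ'_0) = 0.36×2.9/(1+0.81)×log₁₀(60.691/30.699)
    = 0.5768 × 0.296 = 0.1707 m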